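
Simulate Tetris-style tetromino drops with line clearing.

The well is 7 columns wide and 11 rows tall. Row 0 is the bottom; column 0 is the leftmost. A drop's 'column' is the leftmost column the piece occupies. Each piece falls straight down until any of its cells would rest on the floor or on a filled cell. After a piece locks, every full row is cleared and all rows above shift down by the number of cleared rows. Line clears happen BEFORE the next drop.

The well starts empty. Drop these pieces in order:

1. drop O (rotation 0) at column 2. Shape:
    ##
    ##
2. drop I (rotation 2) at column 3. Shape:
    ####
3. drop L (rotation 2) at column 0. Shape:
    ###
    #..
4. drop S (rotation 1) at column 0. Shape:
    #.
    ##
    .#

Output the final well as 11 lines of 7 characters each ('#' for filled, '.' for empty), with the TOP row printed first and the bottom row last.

Answer: .......
.......
.......
.......
.......
.......
.......
#......
##.....
####...
..##...

Derivation:
Drop 1: O rot0 at col 2 lands with bottom-row=0; cleared 0 line(s) (total 0); column heights now [0 0 2 2 0 0 0], max=2
Drop 2: I rot2 at col 3 lands with bottom-row=2; cleared 0 line(s) (total 0); column heights now [0 0 2 3 3 3 3], max=3
Drop 3: L rot2 at col 0 lands with bottom-row=1; cleared 1 line(s) (total 1); column heights now [2 0 2 2 0 0 0], max=2
Drop 4: S rot1 at col 0 lands with bottom-row=1; cleared 0 line(s) (total 1); column heights now [4 3 2 2 0 0 0], max=4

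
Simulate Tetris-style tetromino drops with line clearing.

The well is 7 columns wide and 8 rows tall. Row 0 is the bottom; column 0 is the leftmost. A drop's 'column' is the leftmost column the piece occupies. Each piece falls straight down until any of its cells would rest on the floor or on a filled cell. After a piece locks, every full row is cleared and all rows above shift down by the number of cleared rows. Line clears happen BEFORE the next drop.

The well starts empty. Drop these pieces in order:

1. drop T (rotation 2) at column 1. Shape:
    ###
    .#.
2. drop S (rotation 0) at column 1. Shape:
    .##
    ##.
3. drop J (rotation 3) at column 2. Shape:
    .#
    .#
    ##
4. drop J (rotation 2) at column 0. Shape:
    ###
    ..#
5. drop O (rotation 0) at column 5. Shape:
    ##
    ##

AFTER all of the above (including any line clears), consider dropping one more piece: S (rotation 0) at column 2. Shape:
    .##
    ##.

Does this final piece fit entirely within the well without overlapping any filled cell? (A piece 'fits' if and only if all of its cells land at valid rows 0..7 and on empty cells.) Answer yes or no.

Answer: no

Derivation:
Drop 1: T rot2 at col 1 lands with bottom-row=0; cleared 0 line(s) (total 0); column heights now [0 2 2 2 0 0 0], max=2
Drop 2: S rot0 at col 1 lands with bottom-row=2; cleared 0 line(s) (total 0); column heights now [0 3 4 4 0 0 0], max=4
Drop 3: J rot3 at col 2 lands with bottom-row=4; cleared 0 line(s) (total 0); column heights now [0 3 5 7 0 0 0], max=7
Drop 4: J rot2 at col 0 lands with bottom-row=5; cleared 0 line(s) (total 0); column heights now [7 7 7 7 0 0 0], max=7
Drop 5: O rot0 at col 5 lands with bottom-row=0; cleared 0 line(s) (total 0); column heights now [7 7 7 7 0 2 2], max=7
Test piece S rot0 at col 2 (width 3): heights before test = [7 7 7 7 0 2 2]; fits = False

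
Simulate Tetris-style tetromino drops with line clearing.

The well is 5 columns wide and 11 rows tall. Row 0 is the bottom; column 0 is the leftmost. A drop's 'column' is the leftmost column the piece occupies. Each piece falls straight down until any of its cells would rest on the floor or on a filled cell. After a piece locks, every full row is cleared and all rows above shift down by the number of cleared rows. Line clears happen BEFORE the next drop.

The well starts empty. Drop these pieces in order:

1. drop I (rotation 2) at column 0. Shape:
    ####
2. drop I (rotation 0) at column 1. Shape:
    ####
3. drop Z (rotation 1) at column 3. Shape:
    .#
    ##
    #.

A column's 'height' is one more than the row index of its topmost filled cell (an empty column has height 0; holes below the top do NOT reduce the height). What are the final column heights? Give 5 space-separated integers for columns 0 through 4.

Drop 1: I rot2 at col 0 lands with bottom-row=0; cleared 0 line(s) (total 0); column heights now [1 1 1 1 0], max=1
Drop 2: I rot0 at col 1 lands with bottom-row=1; cleared 0 line(s) (total 0); column heights now [1 2 2 2 2], max=2
Drop 3: Z rot1 at col 3 lands with bottom-row=2; cleared 0 line(s) (total 0); column heights now [1 2 2 4 5], max=5

Answer: 1 2 2 4 5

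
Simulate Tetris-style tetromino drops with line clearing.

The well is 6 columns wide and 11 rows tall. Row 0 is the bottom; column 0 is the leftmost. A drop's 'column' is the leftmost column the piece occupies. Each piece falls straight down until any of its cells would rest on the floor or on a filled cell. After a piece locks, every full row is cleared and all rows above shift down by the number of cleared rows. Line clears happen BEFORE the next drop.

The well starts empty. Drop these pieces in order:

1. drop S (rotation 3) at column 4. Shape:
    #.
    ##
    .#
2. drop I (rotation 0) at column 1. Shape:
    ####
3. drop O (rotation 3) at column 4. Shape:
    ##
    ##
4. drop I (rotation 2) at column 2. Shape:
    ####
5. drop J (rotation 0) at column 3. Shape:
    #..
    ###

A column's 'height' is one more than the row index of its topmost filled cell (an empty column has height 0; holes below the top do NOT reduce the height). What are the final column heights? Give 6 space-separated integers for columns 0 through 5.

Answer: 0 4 7 9 8 8

Derivation:
Drop 1: S rot3 at col 4 lands with bottom-row=0; cleared 0 line(s) (total 0); column heights now [0 0 0 0 3 2], max=3
Drop 2: I rot0 at col 1 lands with bottom-row=3; cleared 0 line(s) (total 0); column heights now [0 4 4 4 4 2], max=4
Drop 3: O rot3 at col 4 lands with bottom-row=4; cleared 0 line(s) (total 0); column heights now [0 4 4 4 6 6], max=6
Drop 4: I rot2 at col 2 lands with bottom-row=6; cleared 0 line(s) (total 0); column heights now [0 4 7 7 7 7], max=7
Drop 5: J rot0 at col 3 lands with bottom-row=7; cleared 0 line(s) (total 0); column heights now [0 4 7 9 8 8], max=9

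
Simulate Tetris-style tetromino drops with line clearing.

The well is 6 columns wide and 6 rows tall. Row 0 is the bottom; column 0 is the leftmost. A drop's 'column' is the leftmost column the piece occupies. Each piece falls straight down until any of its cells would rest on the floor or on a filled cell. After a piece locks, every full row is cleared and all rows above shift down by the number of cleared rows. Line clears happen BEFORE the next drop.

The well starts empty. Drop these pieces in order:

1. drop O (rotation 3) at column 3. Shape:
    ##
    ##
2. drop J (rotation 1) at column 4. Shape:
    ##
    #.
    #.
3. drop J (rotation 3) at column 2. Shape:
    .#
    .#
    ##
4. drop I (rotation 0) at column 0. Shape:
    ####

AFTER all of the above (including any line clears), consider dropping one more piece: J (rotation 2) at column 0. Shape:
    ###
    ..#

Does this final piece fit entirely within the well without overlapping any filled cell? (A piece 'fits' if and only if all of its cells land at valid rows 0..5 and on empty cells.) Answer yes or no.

Drop 1: O rot3 at col 3 lands with bottom-row=0; cleared 0 line(s) (total 0); column heights now [0 0 0 2 2 0], max=2
Drop 2: J rot1 at col 4 lands with bottom-row=2; cleared 0 line(s) (total 0); column heights now [0 0 0 2 5 5], max=5
Drop 3: J rot3 at col 2 lands with bottom-row=2; cleared 0 line(s) (total 0); column heights now [0 0 3 5 5 5], max=5
Drop 4: I rot0 at col 0 lands with bottom-row=5; cleared 0 line(s) (total 0); column heights now [6 6 6 6 5 5], max=6
Test piece J rot2 at col 0 (width 3): heights before test = [6 6 6 6 5 5]; fits = False

Answer: no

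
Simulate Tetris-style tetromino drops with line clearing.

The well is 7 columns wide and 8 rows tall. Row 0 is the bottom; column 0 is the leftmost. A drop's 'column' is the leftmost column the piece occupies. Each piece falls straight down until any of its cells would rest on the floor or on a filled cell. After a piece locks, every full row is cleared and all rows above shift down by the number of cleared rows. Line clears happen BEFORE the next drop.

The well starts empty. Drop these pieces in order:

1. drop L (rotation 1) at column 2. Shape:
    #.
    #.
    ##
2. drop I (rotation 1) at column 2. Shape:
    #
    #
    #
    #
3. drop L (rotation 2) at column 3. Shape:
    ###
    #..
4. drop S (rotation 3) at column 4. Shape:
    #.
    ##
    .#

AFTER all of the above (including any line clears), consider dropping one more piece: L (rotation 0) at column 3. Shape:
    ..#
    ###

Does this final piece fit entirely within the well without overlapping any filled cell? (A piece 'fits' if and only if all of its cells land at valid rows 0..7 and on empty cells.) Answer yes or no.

Drop 1: L rot1 at col 2 lands with bottom-row=0; cleared 0 line(s) (total 0); column heights now [0 0 3 1 0 0 0], max=3
Drop 2: I rot1 at col 2 lands with bottom-row=3; cleared 0 line(s) (total 0); column heights now [0 0 7 1 0 0 0], max=7
Drop 3: L rot2 at col 3 lands with bottom-row=1; cleared 0 line(s) (total 0); column heights now [0 0 7 3 3 3 0], max=7
Drop 4: S rot3 at col 4 lands with bottom-row=3; cleared 0 line(s) (total 0); column heights now [0 0 7 3 6 5 0], max=7
Test piece L rot0 at col 3 (width 3): heights before test = [0 0 7 3 6 5 0]; fits = True

Answer: yes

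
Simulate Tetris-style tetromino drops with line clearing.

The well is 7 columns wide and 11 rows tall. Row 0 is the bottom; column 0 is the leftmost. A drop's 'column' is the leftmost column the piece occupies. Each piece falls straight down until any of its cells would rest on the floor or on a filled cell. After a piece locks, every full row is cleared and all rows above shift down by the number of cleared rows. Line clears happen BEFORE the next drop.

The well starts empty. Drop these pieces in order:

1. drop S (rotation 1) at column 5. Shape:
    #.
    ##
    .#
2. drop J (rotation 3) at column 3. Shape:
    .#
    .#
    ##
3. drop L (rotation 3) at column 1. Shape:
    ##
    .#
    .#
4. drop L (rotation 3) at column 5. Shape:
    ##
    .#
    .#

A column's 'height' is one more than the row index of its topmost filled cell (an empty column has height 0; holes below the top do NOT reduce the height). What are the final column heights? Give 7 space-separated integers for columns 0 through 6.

Drop 1: S rot1 at col 5 lands with bottom-row=0; cleared 0 line(s) (total 0); column heights now [0 0 0 0 0 3 2], max=3
Drop 2: J rot3 at col 3 lands with bottom-row=0; cleared 0 line(s) (total 0); column heights now [0 0 0 1 3 3 2], max=3
Drop 3: L rot3 at col 1 lands with bottom-row=0; cleared 0 line(s) (total 0); column heights now [0 3 3 1 3 3 2], max=3
Drop 4: L rot3 at col 5 lands with bottom-row=2; cleared 0 line(s) (total 0); column heights now [0 3 3 1 3 5 5], max=5

Answer: 0 3 3 1 3 5 5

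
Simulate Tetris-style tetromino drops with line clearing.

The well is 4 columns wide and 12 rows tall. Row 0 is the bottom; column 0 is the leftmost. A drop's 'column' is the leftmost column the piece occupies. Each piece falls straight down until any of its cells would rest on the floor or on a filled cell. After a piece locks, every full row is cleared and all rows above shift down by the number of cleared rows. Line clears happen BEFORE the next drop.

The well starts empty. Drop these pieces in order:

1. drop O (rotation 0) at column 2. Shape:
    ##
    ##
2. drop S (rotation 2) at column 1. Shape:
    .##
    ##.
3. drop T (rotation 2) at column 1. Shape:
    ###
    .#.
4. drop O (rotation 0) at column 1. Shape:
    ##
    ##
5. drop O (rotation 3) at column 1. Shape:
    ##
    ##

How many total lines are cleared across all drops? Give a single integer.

Drop 1: O rot0 at col 2 lands with bottom-row=0; cleared 0 line(s) (total 0); column heights now [0 0 2 2], max=2
Drop 2: S rot2 at col 1 lands with bottom-row=2; cleared 0 line(s) (total 0); column heights now [0 3 4 4], max=4
Drop 3: T rot2 at col 1 lands with bottom-row=4; cleared 0 line(s) (total 0); column heights now [0 6 6 6], max=6
Drop 4: O rot0 at col 1 lands with bottom-row=6; cleared 0 line(s) (total 0); column heights now [0 8 8 6], max=8
Drop 5: O rot3 at col 1 lands with bottom-row=8; cleared 0 line(s) (total 0); column heights now [0 10 10 6], max=10

Answer: 0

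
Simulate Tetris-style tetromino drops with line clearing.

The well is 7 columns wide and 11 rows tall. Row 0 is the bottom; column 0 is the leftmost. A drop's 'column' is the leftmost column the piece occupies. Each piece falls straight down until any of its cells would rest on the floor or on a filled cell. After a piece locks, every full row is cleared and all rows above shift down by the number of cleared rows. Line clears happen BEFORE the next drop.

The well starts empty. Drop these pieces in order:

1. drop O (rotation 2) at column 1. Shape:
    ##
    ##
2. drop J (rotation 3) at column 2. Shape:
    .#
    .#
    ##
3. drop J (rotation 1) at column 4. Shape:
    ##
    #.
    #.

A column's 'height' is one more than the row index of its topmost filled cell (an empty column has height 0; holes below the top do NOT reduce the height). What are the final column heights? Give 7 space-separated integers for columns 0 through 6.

Drop 1: O rot2 at col 1 lands with bottom-row=0; cleared 0 line(s) (total 0); column heights now [0 2 2 0 0 0 0], max=2
Drop 2: J rot3 at col 2 lands with bottom-row=2; cleared 0 line(s) (total 0); column heights now [0 2 3 5 0 0 0], max=5
Drop 3: J rot1 at col 4 lands with bottom-row=0; cleared 0 line(s) (total 0); column heights now [0 2 3 5 3 3 0], max=5

Answer: 0 2 3 5 3 3 0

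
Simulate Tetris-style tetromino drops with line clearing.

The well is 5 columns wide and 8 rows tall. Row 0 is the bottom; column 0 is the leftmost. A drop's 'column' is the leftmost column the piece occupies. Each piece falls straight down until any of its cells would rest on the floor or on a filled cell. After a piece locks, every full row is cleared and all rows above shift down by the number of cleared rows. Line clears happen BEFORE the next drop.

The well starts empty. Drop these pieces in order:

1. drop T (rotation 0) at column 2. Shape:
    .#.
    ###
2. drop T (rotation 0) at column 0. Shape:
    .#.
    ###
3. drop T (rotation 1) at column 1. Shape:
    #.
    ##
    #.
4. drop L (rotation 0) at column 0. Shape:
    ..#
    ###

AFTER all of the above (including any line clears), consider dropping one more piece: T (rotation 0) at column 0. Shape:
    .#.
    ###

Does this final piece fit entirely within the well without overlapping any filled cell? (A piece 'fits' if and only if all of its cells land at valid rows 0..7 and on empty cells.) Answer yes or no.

Answer: no

Derivation:
Drop 1: T rot0 at col 2 lands with bottom-row=0; cleared 0 line(s) (total 0); column heights now [0 0 1 2 1], max=2
Drop 2: T rot0 at col 0 lands with bottom-row=1; cleared 0 line(s) (total 0); column heights now [2 3 2 2 1], max=3
Drop 3: T rot1 at col 1 lands with bottom-row=3; cleared 0 line(s) (total 0); column heights now [2 6 5 2 1], max=6
Drop 4: L rot0 at col 0 lands with bottom-row=6; cleared 0 line(s) (total 0); column heights now [7 7 8 2 1], max=8
Test piece T rot0 at col 0 (width 3): heights before test = [7 7 8 2 1]; fits = False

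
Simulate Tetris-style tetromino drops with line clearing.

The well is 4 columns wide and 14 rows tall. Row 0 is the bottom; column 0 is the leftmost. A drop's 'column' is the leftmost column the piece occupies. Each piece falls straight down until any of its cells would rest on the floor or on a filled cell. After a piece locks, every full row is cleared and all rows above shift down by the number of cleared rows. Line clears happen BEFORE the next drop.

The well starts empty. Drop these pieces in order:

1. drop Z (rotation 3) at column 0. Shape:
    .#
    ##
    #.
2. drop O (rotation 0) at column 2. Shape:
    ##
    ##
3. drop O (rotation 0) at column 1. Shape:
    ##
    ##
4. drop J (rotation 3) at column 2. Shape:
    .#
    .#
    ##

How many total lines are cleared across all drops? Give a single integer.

Answer: 1

Derivation:
Drop 1: Z rot3 at col 0 lands with bottom-row=0; cleared 0 line(s) (total 0); column heights now [2 3 0 0], max=3
Drop 2: O rot0 at col 2 lands with bottom-row=0; cleared 1 line(s) (total 1); column heights now [1 2 1 1], max=2
Drop 3: O rot0 at col 1 lands with bottom-row=2; cleared 0 line(s) (total 1); column heights now [1 4 4 1], max=4
Drop 4: J rot3 at col 2 lands with bottom-row=4; cleared 0 line(s) (total 1); column heights now [1 4 5 7], max=7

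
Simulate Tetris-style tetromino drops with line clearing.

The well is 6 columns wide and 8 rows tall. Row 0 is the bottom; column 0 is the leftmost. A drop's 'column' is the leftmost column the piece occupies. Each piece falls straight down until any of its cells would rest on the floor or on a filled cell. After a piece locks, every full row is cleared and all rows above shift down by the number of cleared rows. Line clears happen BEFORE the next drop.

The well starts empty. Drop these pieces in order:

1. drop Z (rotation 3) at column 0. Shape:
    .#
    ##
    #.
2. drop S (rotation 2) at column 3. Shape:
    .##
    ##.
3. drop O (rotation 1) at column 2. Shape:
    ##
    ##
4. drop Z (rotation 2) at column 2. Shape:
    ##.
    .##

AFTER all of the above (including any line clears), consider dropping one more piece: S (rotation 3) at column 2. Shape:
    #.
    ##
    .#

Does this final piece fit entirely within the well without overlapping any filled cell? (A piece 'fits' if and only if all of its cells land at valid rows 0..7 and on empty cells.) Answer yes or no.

Answer: yes

Derivation:
Drop 1: Z rot3 at col 0 lands with bottom-row=0; cleared 0 line(s) (total 0); column heights now [2 3 0 0 0 0], max=3
Drop 2: S rot2 at col 3 lands with bottom-row=0; cleared 0 line(s) (total 0); column heights now [2 3 0 1 2 2], max=3
Drop 3: O rot1 at col 2 lands with bottom-row=1; cleared 1 line(s) (total 1); column heights now [1 2 2 2 1 0], max=2
Drop 4: Z rot2 at col 2 lands with bottom-row=2; cleared 0 line(s) (total 1); column heights now [1 2 4 4 3 0], max=4
Test piece S rot3 at col 2 (width 2): heights before test = [1 2 4 4 3 0]; fits = True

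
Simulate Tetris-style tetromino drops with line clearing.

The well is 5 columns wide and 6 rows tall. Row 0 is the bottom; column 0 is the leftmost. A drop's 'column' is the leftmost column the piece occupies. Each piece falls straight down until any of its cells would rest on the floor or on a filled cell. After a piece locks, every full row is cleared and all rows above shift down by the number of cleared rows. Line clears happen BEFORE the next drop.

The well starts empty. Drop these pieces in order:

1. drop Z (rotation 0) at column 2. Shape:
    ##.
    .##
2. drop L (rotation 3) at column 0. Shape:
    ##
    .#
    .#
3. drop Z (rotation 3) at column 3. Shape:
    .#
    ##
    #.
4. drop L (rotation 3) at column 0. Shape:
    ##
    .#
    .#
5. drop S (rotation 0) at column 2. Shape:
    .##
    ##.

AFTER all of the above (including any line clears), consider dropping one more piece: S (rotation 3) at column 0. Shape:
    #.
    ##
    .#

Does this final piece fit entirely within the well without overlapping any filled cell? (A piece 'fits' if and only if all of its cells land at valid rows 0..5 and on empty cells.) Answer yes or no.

Drop 1: Z rot0 at col 2 lands with bottom-row=0; cleared 0 line(s) (total 0); column heights now [0 0 2 2 1], max=2
Drop 2: L rot3 at col 0 lands with bottom-row=0; cleared 0 line(s) (total 0); column heights now [3 3 2 2 1], max=3
Drop 3: Z rot3 at col 3 lands with bottom-row=2; cleared 0 line(s) (total 0); column heights now [3 3 2 4 5], max=5
Drop 4: L rot3 at col 0 lands with bottom-row=3; cleared 0 line(s) (total 0); column heights now [6 6 2 4 5], max=6
Drop 5: S rot0 at col 2 lands with bottom-row=4; cleared 0 line(s) (total 0); column heights now [6 6 5 6 6], max=6
Test piece S rot3 at col 0 (width 2): heights before test = [6 6 5 6 6]; fits = False

Answer: no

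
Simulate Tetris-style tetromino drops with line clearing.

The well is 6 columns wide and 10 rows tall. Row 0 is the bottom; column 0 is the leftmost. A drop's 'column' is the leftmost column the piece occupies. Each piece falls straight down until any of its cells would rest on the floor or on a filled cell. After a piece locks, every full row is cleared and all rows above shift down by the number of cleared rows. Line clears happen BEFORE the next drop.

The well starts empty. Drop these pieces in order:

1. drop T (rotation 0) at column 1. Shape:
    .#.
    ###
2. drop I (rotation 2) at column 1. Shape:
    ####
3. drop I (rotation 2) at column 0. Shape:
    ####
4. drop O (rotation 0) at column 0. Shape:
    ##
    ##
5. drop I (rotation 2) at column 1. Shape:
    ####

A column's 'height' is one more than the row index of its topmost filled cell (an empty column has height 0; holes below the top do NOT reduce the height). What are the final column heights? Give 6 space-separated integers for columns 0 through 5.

Answer: 6 7 7 7 7 0

Derivation:
Drop 1: T rot0 at col 1 lands with bottom-row=0; cleared 0 line(s) (total 0); column heights now [0 1 2 1 0 0], max=2
Drop 2: I rot2 at col 1 lands with bottom-row=2; cleared 0 line(s) (total 0); column heights now [0 3 3 3 3 0], max=3
Drop 3: I rot2 at col 0 lands with bottom-row=3; cleared 0 line(s) (total 0); column heights now [4 4 4 4 3 0], max=4
Drop 4: O rot0 at col 0 lands with bottom-row=4; cleared 0 line(s) (total 0); column heights now [6 6 4 4 3 0], max=6
Drop 5: I rot2 at col 1 lands with bottom-row=6; cleared 0 line(s) (total 0); column heights now [6 7 7 7 7 0], max=7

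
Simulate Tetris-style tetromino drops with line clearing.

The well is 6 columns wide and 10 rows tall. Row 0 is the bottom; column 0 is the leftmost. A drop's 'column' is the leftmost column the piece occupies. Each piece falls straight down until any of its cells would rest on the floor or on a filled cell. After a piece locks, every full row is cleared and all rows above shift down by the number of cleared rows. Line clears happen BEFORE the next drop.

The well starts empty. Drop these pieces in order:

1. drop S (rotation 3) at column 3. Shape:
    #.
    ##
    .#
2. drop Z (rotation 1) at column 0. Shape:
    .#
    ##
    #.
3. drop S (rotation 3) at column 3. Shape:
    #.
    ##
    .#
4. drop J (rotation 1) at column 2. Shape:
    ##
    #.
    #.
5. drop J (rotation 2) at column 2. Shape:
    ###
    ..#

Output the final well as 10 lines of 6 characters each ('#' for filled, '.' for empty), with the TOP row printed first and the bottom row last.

Drop 1: S rot3 at col 3 lands with bottom-row=0; cleared 0 line(s) (total 0); column heights now [0 0 0 3 2 0], max=3
Drop 2: Z rot1 at col 0 lands with bottom-row=0; cleared 0 line(s) (total 0); column heights now [2 3 0 3 2 0], max=3
Drop 3: S rot3 at col 3 lands with bottom-row=2; cleared 0 line(s) (total 0); column heights now [2 3 0 5 4 0], max=5
Drop 4: J rot1 at col 2 lands with bottom-row=3; cleared 0 line(s) (total 0); column heights now [2 3 6 6 4 0], max=6
Drop 5: J rot2 at col 2 lands with bottom-row=5; cleared 0 line(s) (total 0); column heights now [2 3 7 7 7 0], max=7

Answer: ......
......
......
..###.
..###.
..##..
..###.
.#.##.
##.##.
#...#.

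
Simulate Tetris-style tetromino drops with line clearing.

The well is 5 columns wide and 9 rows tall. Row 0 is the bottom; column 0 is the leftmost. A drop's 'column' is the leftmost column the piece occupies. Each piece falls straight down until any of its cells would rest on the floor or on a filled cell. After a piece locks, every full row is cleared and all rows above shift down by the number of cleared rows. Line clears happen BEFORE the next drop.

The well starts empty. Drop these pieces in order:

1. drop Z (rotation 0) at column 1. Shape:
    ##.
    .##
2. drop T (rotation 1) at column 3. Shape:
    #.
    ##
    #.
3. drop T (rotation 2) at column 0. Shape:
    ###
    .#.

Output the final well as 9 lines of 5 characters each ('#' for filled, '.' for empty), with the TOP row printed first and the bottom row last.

Answer: .....
.....
.....
.....
.....
####.
.#.##
.###.
..##.

Derivation:
Drop 1: Z rot0 at col 1 lands with bottom-row=0; cleared 0 line(s) (total 0); column heights now [0 2 2 1 0], max=2
Drop 2: T rot1 at col 3 lands with bottom-row=1; cleared 0 line(s) (total 0); column heights now [0 2 2 4 3], max=4
Drop 3: T rot2 at col 0 lands with bottom-row=2; cleared 0 line(s) (total 0); column heights now [4 4 4 4 3], max=4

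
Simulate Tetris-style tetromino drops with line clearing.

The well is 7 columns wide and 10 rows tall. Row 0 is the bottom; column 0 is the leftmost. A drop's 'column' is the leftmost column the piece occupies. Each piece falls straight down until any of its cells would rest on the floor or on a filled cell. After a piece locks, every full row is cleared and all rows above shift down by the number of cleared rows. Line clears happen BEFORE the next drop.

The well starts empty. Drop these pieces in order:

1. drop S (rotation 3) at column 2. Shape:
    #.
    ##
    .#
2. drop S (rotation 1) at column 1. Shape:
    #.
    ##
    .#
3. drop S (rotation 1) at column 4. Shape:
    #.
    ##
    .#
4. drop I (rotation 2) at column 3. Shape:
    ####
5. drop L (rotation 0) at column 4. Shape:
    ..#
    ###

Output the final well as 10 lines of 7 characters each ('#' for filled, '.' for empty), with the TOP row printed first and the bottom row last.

Answer: .......
.......
.......
.......
.#....#
.##.###
..#####
..#.#..
..####.
...#.#.

Derivation:
Drop 1: S rot3 at col 2 lands with bottom-row=0; cleared 0 line(s) (total 0); column heights now [0 0 3 2 0 0 0], max=3
Drop 2: S rot1 at col 1 lands with bottom-row=3; cleared 0 line(s) (total 0); column heights now [0 6 5 2 0 0 0], max=6
Drop 3: S rot1 at col 4 lands with bottom-row=0; cleared 0 line(s) (total 0); column heights now [0 6 5 2 3 2 0], max=6
Drop 4: I rot2 at col 3 lands with bottom-row=3; cleared 0 line(s) (total 0); column heights now [0 6 5 4 4 4 4], max=6
Drop 5: L rot0 at col 4 lands with bottom-row=4; cleared 0 line(s) (total 0); column heights now [0 6 5 4 5 5 6], max=6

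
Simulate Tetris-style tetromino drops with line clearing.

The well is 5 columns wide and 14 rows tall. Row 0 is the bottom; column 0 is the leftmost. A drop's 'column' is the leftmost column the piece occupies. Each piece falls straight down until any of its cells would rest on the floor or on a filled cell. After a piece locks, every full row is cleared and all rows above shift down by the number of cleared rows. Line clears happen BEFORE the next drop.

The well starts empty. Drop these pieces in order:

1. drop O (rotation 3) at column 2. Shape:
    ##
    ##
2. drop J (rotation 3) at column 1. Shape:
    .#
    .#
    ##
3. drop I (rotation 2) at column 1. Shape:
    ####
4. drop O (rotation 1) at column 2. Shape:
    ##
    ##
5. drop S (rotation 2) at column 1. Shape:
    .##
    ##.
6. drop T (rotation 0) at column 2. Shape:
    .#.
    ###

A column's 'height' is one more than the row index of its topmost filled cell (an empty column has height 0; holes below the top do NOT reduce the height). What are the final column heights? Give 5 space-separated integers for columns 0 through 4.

Answer: 0 9 11 12 11

Derivation:
Drop 1: O rot3 at col 2 lands with bottom-row=0; cleared 0 line(s) (total 0); column heights now [0 0 2 2 0], max=2
Drop 2: J rot3 at col 1 lands with bottom-row=2; cleared 0 line(s) (total 0); column heights now [0 3 5 2 0], max=5
Drop 3: I rot2 at col 1 lands with bottom-row=5; cleared 0 line(s) (total 0); column heights now [0 6 6 6 6], max=6
Drop 4: O rot1 at col 2 lands with bottom-row=6; cleared 0 line(s) (total 0); column heights now [0 6 8 8 6], max=8
Drop 5: S rot2 at col 1 lands with bottom-row=8; cleared 0 line(s) (total 0); column heights now [0 9 10 10 6], max=10
Drop 6: T rot0 at col 2 lands with bottom-row=10; cleared 0 line(s) (total 0); column heights now [0 9 11 12 11], max=12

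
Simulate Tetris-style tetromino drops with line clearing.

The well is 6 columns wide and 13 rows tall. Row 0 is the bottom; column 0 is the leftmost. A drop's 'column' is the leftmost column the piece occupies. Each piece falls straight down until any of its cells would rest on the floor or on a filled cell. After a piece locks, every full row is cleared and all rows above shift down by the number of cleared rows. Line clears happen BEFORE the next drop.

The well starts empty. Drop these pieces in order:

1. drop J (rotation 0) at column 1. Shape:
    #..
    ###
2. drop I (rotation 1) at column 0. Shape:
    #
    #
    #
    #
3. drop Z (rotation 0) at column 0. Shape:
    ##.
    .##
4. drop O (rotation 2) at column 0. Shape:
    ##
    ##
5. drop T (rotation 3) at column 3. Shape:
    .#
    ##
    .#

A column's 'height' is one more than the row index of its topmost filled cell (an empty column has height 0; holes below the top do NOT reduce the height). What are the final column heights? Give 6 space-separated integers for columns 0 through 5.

Answer: 7 7 4 2 3 0

Derivation:
Drop 1: J rot0 at col 1 lands with bottom-row=0; cleared 0 line(s) (total 0); column heights now [0 2 1 1 0 0], max=2
Drop 2: I rot1 at col 0 lands with bottom-row=0; cleared 0 line(s) (total 0); column heights now [4 2 1 1 0 0], max=4
Drop 3: Z rot0 at col 0 lands with bottom-row=3; cleared 0 line(s) (total 0); column heights now [5 5 4 1 0 0], max=5
Drop 4: O rot2 at col 0 lands with bottom-row=5; cleared 0 line(s) (total 0); column heights now [7 7 4 1 0 0], max=7
Drop 5: T rot3 at col 3 lands with bottom-row=0; cleared 0 line(s) (total 0); column heights now [7 7 4 2 3 0], max=7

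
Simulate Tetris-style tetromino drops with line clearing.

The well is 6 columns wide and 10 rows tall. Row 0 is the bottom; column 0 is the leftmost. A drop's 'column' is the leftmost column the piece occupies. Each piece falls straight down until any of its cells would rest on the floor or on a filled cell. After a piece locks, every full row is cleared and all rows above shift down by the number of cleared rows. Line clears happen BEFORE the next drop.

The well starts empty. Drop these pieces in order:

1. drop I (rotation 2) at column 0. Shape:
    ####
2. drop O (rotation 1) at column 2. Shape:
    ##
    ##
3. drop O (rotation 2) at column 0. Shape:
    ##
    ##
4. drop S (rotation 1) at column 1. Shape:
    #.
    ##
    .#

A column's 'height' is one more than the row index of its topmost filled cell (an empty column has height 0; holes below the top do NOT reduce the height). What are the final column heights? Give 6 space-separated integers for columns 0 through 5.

Drop 1: I rot2 at col 0 lands with bottom-row=0; cleared 0 line(s) (total 0); column heights now [1 1 1 1 0 0], max=1
Drop 2: O rot1 at col 2 lands with bottom-row=1; cleared 0 line(s) (total 0); column heights now [1 1 3 3 0 0], max=3
Drop 3: O rot2 at col 0 lands with bottom-row=1; cleared 0 line(s) (total 0); column heights now [3 3 3 3 0 0], max=3
Drop 4: S rot1 at col 1 lands with bottom-row=3; cleared 0 line(s) (total 0); column heights now [3 6 5 3 0 0], max=6

Answer: 3 6 5 3 0 0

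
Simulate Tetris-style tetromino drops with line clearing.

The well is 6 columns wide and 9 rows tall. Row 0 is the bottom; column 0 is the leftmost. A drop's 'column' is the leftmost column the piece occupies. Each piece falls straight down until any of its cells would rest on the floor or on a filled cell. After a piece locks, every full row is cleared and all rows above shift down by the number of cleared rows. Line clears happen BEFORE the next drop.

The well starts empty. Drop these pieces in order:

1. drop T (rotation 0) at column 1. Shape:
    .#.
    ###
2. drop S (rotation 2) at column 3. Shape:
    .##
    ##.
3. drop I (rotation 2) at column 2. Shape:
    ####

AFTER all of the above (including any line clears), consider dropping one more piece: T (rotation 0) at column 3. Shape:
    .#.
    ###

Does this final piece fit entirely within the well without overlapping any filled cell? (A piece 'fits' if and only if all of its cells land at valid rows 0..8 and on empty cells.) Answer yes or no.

Answer: yes

Derivation:
Drop 1: T rot0 at col 1 lands with bottom-row=0; cleared 0 line(s) (total 0); column heights now [0 1 2 1 0 0], max=2
Drop 2: S rot2 at col 3 lands with bottom-row=1; cleared 0 line(s) (total 0); column heights now [0 1 2 2 3 3], max=3
Drop 3: I rot2 at col 2 lands with bottom-row=3; cleared 0 line(s) (total 0); column heights now [0 1 4 4 4 4], max=4
Test piece T rot0 at col 3 (width 3): heights before test = [0 1 4 4 4 4]; fits = True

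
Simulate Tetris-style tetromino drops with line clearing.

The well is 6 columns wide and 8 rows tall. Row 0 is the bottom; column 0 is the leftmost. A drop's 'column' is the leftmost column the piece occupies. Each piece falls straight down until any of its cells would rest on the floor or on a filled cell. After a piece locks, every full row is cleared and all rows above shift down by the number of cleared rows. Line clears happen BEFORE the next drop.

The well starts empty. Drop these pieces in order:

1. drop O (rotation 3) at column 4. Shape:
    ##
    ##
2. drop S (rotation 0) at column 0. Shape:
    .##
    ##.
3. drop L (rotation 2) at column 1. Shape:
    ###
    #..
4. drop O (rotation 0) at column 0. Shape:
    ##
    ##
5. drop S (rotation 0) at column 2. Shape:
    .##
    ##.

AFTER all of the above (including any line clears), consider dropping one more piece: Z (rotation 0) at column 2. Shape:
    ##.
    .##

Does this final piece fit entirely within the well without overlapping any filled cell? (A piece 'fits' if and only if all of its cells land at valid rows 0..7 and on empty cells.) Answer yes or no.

Drop 1: O rot3 at col 4 lands with bottom-row=0; cleared 0 line(s) (total 0); column heights now [0 0 0 0 2 2], max=2
Drop 2: S rot0 at col 0 lands with bottom-row=0; cleared 0 line(s) (total 0); column heights now [1 2 2 0 2 2], max=2
Drop 3: L rot2 at col 1 lands with bottom-row=2; cleared 0 line(s) (total 0); column heights now [1 4 4 4 2 2], max=4
Drop 4: O rot0 at col 0 lands with bottom-row=4; cleared 0 line(s) (total 0); column heights now [6 6 4 4 2 2], max=6
Drop 5: S rot0 at col 2 lands with bottom-row=4; cleared 0 line(s) (total 0); column heights now [6 6 5 6 6 2], max=6
Test piece Z rot0 at col 2 (width 3): heights before test = [6 6 5 6 6 2]; fits = True

Answer: yes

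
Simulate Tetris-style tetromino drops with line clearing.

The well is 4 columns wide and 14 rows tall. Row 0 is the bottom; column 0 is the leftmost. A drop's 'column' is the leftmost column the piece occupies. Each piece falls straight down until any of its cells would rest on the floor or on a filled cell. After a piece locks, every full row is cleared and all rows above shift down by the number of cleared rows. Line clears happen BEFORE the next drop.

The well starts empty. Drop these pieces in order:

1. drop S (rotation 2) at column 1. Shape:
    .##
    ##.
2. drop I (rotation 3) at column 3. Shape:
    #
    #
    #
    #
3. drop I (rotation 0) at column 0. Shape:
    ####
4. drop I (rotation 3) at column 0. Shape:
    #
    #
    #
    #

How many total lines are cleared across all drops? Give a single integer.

Answer: 1

Derivation:
Drop 1: S rot2 at col 1 lands with bottom-row=0; cleared 0 line(s) (total 0); column heights now [0 1 2 2], max=2
Drop 2: I rot3 at col 3 lands with bottom-row=2; cleared 0 line(s) (total 0); column heights now [0 1 2 6], max=6
Drop 3: I rot0 at col 0 lands with bottom-row=6; cleared 1 line(s) (total 1); column heights now [0 1 2 6], max=6
Drop 4: I rot3 at col 0 lands with bottom-row=0; cleared 0 line(s) (total 1); column heights now [4 1 2 6], max=6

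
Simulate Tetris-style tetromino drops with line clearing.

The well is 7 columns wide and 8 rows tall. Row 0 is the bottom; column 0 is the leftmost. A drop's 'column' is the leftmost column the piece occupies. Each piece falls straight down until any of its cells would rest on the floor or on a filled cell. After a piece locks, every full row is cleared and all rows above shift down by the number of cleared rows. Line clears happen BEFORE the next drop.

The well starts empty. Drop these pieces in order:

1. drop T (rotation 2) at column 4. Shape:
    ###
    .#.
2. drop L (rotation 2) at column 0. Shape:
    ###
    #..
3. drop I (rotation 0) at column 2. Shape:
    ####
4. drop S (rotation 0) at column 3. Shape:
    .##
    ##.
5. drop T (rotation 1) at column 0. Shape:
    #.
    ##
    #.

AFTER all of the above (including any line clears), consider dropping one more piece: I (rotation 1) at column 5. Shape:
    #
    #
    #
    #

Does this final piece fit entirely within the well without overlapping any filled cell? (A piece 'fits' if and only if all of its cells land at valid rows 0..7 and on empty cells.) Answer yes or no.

Drop 1: T rot2 at col 4 lands with bottom-row=0; cleared 0 line(s) (total 0); column heights now [0 0 0 0 2 2 2], max=2
Drop 2: L rot2 at col 0 lands with bottom-row=0; cleared 0 line(s) (total 0); column heights now [2 2 2 0 2 2 2], max=2
Drop 3: I rot0 at col 2 lands with bottom-row=2; cleared 0 line(s) (total 0); column heights now [2 2 3 3 3 3 2], max=3
Drop 4: S rot0 at col 3 lands with bottom-row=3; cleared 0 line(s) (total 0); column heights now [2 2 3 4 5 5 2], max=5
Drop 5: T rot1 at col 0 lands with bottom-row=2; cleared 0 line(s) (total 0); column heights now [5 4 3 4 5 5 2], max=5
Test piece I rot1 at col 5 (width 1): heights before test = [5 4 3 4 5 5 2]; fits = False

Answer: no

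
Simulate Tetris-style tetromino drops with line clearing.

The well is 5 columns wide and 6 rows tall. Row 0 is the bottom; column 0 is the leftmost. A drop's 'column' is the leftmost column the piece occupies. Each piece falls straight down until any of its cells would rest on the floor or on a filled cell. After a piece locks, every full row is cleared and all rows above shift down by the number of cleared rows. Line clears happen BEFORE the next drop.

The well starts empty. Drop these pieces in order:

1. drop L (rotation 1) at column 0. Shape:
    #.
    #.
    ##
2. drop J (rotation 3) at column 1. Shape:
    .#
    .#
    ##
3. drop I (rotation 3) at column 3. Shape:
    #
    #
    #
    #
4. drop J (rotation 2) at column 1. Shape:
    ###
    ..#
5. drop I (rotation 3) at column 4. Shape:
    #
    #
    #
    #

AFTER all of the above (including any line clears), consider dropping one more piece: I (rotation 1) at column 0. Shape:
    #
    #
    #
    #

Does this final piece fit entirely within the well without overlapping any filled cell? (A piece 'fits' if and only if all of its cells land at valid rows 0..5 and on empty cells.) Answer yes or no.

Drop 1: L rot1 at col 0 lands with bottom-row=0; cleared 0 line(s) (total 0); column heights now [3 1 0 0 0], max=3
Drop 2: J rot3 at col 1 lands with bottom-row=1; cleared 0 line(s) (total 0); column heights now [3 2 4 0 0], max=4
Drop 3: I rot3 at col 3 lands with bottom-row=0; cleared 0 line(s) (total 0); column heights now [3 2 4 4 0], max=4
Drop 4: J rot2 at col 1 lands with bottom-row=4; cleared 0 line(s) (total 0); column heights now [3 6 6 6 0], max=6
Drop 5: I rot3 at col 4 lands with bottom-row=0; cleared 1 line(s) (total 1); column heights now [2 5 5 5 3], max=5
Test piece I rot1 at col 0 (width 1): heights before test = [2 5 5 5 3]; fits = True

Answer: yes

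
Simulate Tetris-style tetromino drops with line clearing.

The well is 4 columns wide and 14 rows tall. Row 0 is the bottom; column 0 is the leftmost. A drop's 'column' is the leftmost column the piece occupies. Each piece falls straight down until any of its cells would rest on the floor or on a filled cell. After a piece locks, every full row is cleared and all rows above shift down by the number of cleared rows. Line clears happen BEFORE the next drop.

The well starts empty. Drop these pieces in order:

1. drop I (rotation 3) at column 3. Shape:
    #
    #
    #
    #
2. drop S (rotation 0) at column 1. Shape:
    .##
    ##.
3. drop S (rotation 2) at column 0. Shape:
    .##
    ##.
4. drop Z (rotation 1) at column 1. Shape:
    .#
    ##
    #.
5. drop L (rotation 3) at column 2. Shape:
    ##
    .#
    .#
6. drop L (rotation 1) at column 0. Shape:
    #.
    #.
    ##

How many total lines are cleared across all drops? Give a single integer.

Drop 1: I rot3 at col 3 lands with bottom-row=0; cleared 0 line(s) (total 0); column heights now [0 0 0 4], max=4
Drop 2: S rot0 at col 1 lands with bottom-row=3; cleared 0 line(s) (total 0); column heights now [0 4 5 5], max=5
Drop 3: S rot2 at col 0 lands with bottom-row=4; cleared 1 line(s) (total 1); column heights now [0 5 5 4], max=5
Drop 4: Z rot1 at col 1 lands with bottom-row=5; cleared 0 line(s) (total 1); column heights now [0 7 8 4], max=8
Drop 5: L rot3 at col 2 lands with bottom-row=6; cleared 0 line(s) (total 1); column heights now [0 7 9 9], max=9
Drop 6: L rot1 at col 0 lands with bottom-row=7; cleared 1 line(s) (total 2); column heights now [9 7 8 8], max=9

Answer: 2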